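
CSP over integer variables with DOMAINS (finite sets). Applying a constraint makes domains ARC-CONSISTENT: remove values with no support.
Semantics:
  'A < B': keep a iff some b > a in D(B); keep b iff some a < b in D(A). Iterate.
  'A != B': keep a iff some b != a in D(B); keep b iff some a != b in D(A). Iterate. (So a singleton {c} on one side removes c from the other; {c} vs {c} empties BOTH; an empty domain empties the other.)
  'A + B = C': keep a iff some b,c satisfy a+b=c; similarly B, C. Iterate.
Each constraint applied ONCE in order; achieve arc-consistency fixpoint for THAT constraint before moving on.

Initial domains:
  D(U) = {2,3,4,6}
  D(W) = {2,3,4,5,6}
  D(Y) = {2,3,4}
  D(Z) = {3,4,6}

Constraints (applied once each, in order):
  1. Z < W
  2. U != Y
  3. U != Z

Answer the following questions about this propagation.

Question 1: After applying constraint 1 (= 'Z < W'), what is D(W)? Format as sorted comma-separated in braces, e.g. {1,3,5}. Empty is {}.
Constraint 1 (Z < W) on D(Z)={3,4,6} D(W)={2,3,4,5,6}: Z {3,4,6}->{3,4}; W {2,3,4,5,6}->{4,5,6}
So after constraint 1: D(W) = {4,5,6}

Answer: {4,5,6}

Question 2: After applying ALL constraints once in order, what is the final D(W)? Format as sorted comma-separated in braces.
Constraint 1 (Z < W) on D(Z)={3,4,6} D(W)={2,3,4,5,6}: Z {3,4,6}->{3,4}; W {2,3,4,5,6}->{4,5,6}
Constraint 2 (U != Y) on D(U)={2,3,4,6} D(Y)={2,3,4}: no change
Constraint 3 (U != Z) on D(U)={2,3,4,6} D(Z)={3,4}: no change
So after all 3 constraints: D(W) = {4,5,6}

Answer: {4,5,6}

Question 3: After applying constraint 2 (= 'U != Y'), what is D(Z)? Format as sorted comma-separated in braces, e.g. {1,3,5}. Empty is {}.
Answer: {3,4}

Derivation:
Constraint 1 (Z < W) on D(Z)={3,4,6} D(W)={2,3,4,5,6}: Z {3,4,6}->{3,4}; W {2,3,4,5,6}->{4,5,6}
Constraint 2 (U != Y) on D(U)={2,3,4,6} D(Y)={2,3,4}: no change
So after constraint 2: D(Z) = {3,4}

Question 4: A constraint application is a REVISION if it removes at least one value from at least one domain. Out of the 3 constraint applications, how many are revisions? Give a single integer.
Constraint 1 (Z < W) on D(Z)={3,4,6} D(W)={2,3,4,5,6}: Z {3,4,6}->{3,4}; W {2,3,4,5,6}->{4,5,6} => REVISION
Constraint 2 (U != Y) on D(U)={2,3,4,6} D(Y)={2,3,4}: no change => not a revision
Constraint 3 (U != Z) on D(U)={2,3,4,6} D(Z)={3,4}: no change => not a revision
Total revisions = 1

Answer: 1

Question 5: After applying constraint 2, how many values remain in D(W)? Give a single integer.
Constraint 1 (Z < W) on D(Z)={3,4,6} D(W)={2,3,4,5,6}: Z {3,4,6}->{3,4}; W {2,3,4,5,6}->{4,5,6}
Constraint 2 (U != Y) on D(U)={2,3,4,6} D(Y)={2,3,4}: no change
So after constraint 2: D(W)={4,5,6}, size = 3

Answer: 3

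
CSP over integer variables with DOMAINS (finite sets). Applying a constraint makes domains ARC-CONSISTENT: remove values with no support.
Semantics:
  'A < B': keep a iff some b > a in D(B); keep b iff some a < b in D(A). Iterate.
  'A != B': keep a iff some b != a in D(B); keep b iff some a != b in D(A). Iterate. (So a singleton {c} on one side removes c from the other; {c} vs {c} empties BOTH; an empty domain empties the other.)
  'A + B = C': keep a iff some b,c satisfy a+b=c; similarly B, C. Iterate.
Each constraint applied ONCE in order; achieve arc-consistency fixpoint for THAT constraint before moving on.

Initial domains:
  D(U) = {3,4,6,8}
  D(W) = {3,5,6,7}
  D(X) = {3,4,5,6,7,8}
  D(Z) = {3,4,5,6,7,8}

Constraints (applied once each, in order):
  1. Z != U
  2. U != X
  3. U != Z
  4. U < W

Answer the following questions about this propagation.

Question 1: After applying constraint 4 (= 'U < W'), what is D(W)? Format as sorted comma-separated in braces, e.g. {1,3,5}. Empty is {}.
Constraint 1 (Z != U) on D(Z)={3,4,5,6,7,8} D(U)={3,4,6,8}: no change
Constraint 2 (U != X) on D(U)={3,4,6,8} D(X)={3,4,5,6,7,8}: no change
Constraint 3 (U != Z) on D(U)={3,4,6,8} D(Z)={3,4,5,6,7,8}: no change
Constraint 4 (U < W) on D(U)={3,4,6,8} D(W)={3,5,6,7}: U {3,4,6,8}->{3,4,6}; W {3,5,6,7}->{5,6,7}
So after constraint 4: D(W) = {5,6,7}

Answer: {5,6,7}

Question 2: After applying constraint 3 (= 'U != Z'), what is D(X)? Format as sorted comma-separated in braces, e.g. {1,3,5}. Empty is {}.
Answer: {3,4,5,6,7,8}

Derivation:
Constraint 1 (Z != U) on D(Z)={3,4,5,6,7,8} D(U)={3,4,6,8}: no change
Constraint 2 (U != X) on D(U)={3,4,6,8} D(X)={3,4,5,6,7,8}: no change
Constraint 3 (U != Z) on D(U)={3,4,6,8} D(Z)={3,4,5,6,7,8}: no change
So after constraint 3: D(X) = {3,4,5,6,7,8}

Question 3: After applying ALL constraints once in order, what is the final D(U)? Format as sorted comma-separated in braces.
Constraint 1 (Z != U) on D(Z)={3,4,5,6,7,8} D(U)={3,4,6,8}: no change
Constraint 2 (U != X) on D(U)={3,4,6,8} D(X)={3,4,5,6,7,8}: no change
Constraint 3 (U != Z) on D(U)={3,4,6,8} D(Z)={3,4,5,6,7,8}: no change
Constraint 4 (U < W) on D(U)={3,4,6,8} D(W)={3,5,6,7}: U {3,4,6,8}->{3,4,6}; W {3,5,6,7}->{5,6,7}
So after all 4 constraints: D(U) = {3,4,6}

Answer: {3,4,6}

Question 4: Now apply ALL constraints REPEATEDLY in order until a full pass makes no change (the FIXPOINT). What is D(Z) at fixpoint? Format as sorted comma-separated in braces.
pass 0 (initial): D(Z)={3,4,5,6,7,8}
pass 1: U {3,4,6,8}->{3,4,6}; W {3,5,6,7}->{5,6,7}
pass 2: no change
Fixpoint after 2 passes: D(Z) = {3,4,5,6,7,8}

Answer: {3,4,5,6,7,8}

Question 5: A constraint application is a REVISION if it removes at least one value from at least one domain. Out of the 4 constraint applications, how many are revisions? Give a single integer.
Constraint 1 (Z != U) on D(Z)={3,4,5,6,7,8} D(U)={3,4,6,8}: no change => not a revision
Constraint 2 (U != X) on D(U)={3,4,6,8} D(X)={3,4,5,6,7,8}: no change => not a revision
Constraint 3 (U != Z) on D(U)={3,4,6,8} D(Z)={3,4,5,6,7,8}: no change => not a revision
Constraint 4 (U < W) on D(U)={3,4,6,8} D(W)={3,5,6,7}: U {3,4,6,8}->{3,4,6}; W {3,5,6,7}->{5,6,7} => REVISION
Total revisions = 1

Answer: 1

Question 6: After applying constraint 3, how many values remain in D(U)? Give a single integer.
Constraint 1 (Z != U) on D(Z)={3,4,5,6,7,8} D(U)={3,4,6,8}: no change
Constraint 2 (U != X) on D(U)={3,4,6,8} D(X)={3,4,5,6,7,8}: no change
Constraint 3 (U != Z) on D(U)={3,4,6,8} D(Z)={3,4,5,6,7,8}: no change
So after constraint 3: D(U)={3,4,6,8}, size = 4

Answer: 4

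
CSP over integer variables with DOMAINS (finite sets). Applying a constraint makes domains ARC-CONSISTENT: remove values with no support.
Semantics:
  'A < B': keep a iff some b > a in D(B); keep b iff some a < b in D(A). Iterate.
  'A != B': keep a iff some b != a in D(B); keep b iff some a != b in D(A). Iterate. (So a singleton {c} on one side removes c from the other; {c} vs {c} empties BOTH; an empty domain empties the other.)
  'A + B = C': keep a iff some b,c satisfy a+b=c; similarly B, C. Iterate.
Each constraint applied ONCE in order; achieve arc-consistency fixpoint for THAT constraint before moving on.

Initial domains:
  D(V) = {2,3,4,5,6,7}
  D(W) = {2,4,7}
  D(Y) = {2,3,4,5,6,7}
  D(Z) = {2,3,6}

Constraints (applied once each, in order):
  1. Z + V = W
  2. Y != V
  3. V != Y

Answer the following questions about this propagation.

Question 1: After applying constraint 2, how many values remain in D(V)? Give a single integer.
Constraint 1 (Z + V = W) on D(Z)={2,3,6} D(V)={2,3,4,5,6,7} D(W)={2,4,7}: Z {2,3,6}->{2,3}; V {2,3,4,5,6,7}->{2,4,5}; W {2,4,7}->{4,7}
Constraint 2 (Y != V) on D(Y)={2,3,4,5,6,7} D(V)={2,4,5}: no change
So after constraint 2: D(V)={2,4,5}, size = 3

Answer: 3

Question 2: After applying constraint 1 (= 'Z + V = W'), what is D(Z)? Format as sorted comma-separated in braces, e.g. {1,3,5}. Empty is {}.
Constraint 1 (Z + V = W) on D(Z)={2,3,6} D(V)={2,3,4,5,6,7} D(W)={2,4,7}: Z {2,3,6}->{2,3}; V {2,3,4,5,6,7}->{2,4,5}; W {2,4,7}->{4,7}
So after constraint 1: D(Z) = {2,3}

Answer: {2,3}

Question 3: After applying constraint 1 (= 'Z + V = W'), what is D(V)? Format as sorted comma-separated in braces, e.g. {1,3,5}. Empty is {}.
Constraint 1 (Z + V = W) on D(Z)={2,3,6} D(V)={2,3,4,5,6,7} D(W)={2,4,7}: Z {2,3,6}->{2,3}; V {2,3,4,5,6,7}->{2,4,5}; W {2,4,7}->{4,7}
So after constraint 1: D(V) = {2,4,5}

Answer: {2,4,5}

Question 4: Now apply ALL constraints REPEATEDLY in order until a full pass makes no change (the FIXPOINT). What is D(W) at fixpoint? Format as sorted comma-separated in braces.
Answer: {4,7}

Derivation:
pass 0 (initial): D(W)={2,4,7}
pass 1: V {2,3,4,5,6,7}->{2,4,5}; W {2,4,7}->{4,7}; Z {2,3,6}->{2,3}
pass 2: no change
Fixpoint after 2 passes: D(W) = {4,7}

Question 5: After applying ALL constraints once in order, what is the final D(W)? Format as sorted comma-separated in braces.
Answer: {4,7}

Derivation:
Constraint 1 (Z + V = W) on D(Z)={2,3,6} D(V)={2,3,4,5,6,7} D(W)={2,4,7}: Z {2,3,6}->{2,3}; V {2,3,4,5,6,7}->{2,4,5}; W {2,4,7}->{4,7}
Constraint 2 (Y != V) on D(Y)={2,3,4,5,6,7} D(V)={2,4,5}: no change
Constraint 3 (V != Y) on D(V)={2,4,5} D(Y)={2,3,4,5,6,7}: no change
So after all 3 constraints: D(W) = {4,7}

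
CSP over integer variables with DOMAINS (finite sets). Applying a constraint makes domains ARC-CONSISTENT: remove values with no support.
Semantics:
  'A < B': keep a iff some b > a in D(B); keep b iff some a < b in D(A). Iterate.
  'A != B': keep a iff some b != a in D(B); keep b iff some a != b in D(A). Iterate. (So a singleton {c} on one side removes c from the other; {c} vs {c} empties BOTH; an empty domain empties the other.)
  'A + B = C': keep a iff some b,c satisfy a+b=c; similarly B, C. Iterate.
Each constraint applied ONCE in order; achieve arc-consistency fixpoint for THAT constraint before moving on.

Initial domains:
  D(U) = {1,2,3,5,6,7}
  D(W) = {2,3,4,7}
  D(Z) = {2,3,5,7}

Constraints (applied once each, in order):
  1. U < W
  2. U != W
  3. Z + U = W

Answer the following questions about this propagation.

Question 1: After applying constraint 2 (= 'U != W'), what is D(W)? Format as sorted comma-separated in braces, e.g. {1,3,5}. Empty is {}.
Answer: {2,3,4,7}

Derivation:
Constraint 1 (U < W) on D(U)={1,2,3,5,6,7} D(W)={2,3,4,7}: U {1,2,3,5,6,7}->{1,2,3,5,6}
Constraint 2 (U != W) on D(U)={1,2,3,5,6} D(W)={2,3,4,7}: no change
So after constraint 2: D(W) = {2,3,4,7}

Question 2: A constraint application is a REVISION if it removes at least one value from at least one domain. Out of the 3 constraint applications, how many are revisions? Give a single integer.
Answer: 2

Derivation:
Constraint 1 (U < W) on D(U)={1,2,3,5,6,7} D(W)={2,3,4,7}: U {1,2,3,5,6,7}->{1,2,3,5,6} => REVISION
Constraint 2 (U != W) on D(U)={1,2,3,5,6} D(W)={2,3,4,7}: no change => not a revision
Constraint 3 (Z + U = W) on D(Z)={2,3,5,7} D(U)={1,2,3,5,6} D(W)={2,3,4,7}: Z {2,3,5,7}->{2,3,5}; U {1,2,3,5,6}->{1,2,5}; W {2,3,4,7}->{3,4,7} => REVISION
Total revisions = 2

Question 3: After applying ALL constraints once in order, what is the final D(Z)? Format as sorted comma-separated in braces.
Answer: {2,3,5}

Derivation:
Constraint 1 (U < W) on D(U)={1,2,3,5,6,7} D(W)={2,3,4,7}: U {1,2,3,5,6,7}->{1,2,3,5,6}
Constraint 2 (U != W) on D(U)={1,2,3,5,6} D(W)={2,3,4,7}: no change
Constraint 3 (Z + U = W) on D(Z)={2,3,5,7} D(U)={1,2,3,5,6} D(W)={2,3,4,7}: Z {2,3,5,7}->{2,3,5}; U {1,2,3,5,6}->{1,2,5}; W {2,3,4,7}->{3,4,7}
So after all 3 constraints: D(Z) = {2,3,5}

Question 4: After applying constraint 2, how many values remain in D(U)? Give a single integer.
Answer: 5

Derivation:
Constraint 1 (U < W) on D(U)={1,2,3,5,6,7} D(W)={2,3,4,7}: U {1,2,3,5,6,7}->{1,2,3,5,6}
Constraint 2 (U != W) on D(U)={1,2,3,5,6} D(W)={2,3,4,7}: no change
So after constraint 2: D(U)={1,2,3,5,6}, size = 5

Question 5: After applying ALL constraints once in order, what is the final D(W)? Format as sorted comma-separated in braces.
Answer: {3,4,7}

Derivation:
Constraint 1 (U < W) on D(U)={1,2,3,5,6,7} D(W)={2,3,4,7}: U {1,2,3,5,6,7}->{1,2,3,5,6}
Constraint 2 (U != W) on D(U)={1,2,3,5,6} D(W)={2,3,4,7}: no change
Constraint 3 (Z + U = W) on D(Z)={2,3,5,7} D(U)={1,2,3,5,6} D(W)={2,3,4,7}: Z {2,3,5,7}->{2,3,5}; U {1,2,3,5,6}->{1,2,5}; W {2,3,4,7}->{3,4,7}
So after all 3 constraints: D(W) = {3,4,7}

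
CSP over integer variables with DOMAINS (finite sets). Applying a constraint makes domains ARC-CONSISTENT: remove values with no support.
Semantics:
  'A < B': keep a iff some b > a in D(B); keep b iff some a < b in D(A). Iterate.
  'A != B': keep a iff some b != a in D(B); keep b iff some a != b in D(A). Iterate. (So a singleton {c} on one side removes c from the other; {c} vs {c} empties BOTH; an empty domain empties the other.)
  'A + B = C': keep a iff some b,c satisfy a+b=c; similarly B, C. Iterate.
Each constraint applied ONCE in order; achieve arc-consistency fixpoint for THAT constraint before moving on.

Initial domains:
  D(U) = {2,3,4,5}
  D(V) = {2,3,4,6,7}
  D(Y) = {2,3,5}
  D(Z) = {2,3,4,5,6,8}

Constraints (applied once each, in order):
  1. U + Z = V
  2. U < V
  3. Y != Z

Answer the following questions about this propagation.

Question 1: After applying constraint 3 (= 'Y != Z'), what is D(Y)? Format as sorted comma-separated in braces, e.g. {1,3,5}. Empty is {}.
Answer: {2,3,5}

Derivation:
Constraint 1 (U + Z = V) on D(U)={2,3,4,5} D(Z)={2,3,4,5,6,8} D(V)={2,3,4,6,7}: Z {2,3,4,5,6,8}->{2,3,4,5}; V {2,3,4,6,7}->{4,6,7}
Constraint 2 (U < V) on D(U)={2,3,4,5} D(V)={4,6,7}: no change
Constraint 3 (Y != Z) on D(Y)={2,3,5} D(Z)={2,3,4,5}: no change
So after constraint 3: D(Y) = {2,3,5}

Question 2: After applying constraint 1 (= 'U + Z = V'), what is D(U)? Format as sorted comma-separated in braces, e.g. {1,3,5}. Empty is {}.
Constraint 1 (U + Z = V) on D(U)={2,3,4,5} D(Z)={2,3,4,5,6,8} D(V)={2,3,4,6,7}: Z {2,3,4,5,6,8}->{2,3,4,5}; V {2,3,4,6,7}->{4,6,7}
So after constraint 1: D(U) = {2,3,4,5}

Answer: {2,3,4,5}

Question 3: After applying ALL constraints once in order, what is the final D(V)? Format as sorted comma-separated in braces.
Constraint 1 (U + Z = V) on D(U)={2,3,4,5} D(Z)={2,3,4,5,6,8} D(V)={2,3,4,6,7}: Z {2,3,4,5,6,8}->{2,3,4,5}; V {2,3,4,6,7}->{4,6,7}
Constraint 2 (U < V) on D(U)={2,3,4,5} D(V)={4,6,7}: no change
Constraint 3 (Y != Z) on D(Y)={2,3,5} D(Z)={2,3,4,5}: no change
So after all 3 constraints: D(V) = {4,6,7}

Answer: {4,6,7}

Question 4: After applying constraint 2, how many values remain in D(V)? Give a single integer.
Constraint 1 (U + Z = V) on D(U)={2,3,4,5} D(Z)={2,3,4,5,6,8} D(V)={2,3,4,6,7}: Z {2,3,4,5,6,8}->{2,3,4,5}; V {2,3,4,6,7}->{4,6,7}
Constraint 2 (U < V) on D(U)={2,3,4,5} D(V)={4,6,7}: no change
So after constraint 2: D(V)={4,6,7}, size = 3

Answer: 3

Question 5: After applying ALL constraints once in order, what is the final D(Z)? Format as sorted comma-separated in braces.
Constraint 1 (U + Z = V) on D(U)={2,3,4,5} D(Z)={2,3,4,5,6,8} D(V)={2,3,4,6,7}: Z {2,3,4,5,6,8}->{2,3,4,5}; V {2,3,4,6,7}->{4,6,7}
Constraint 2 (U < V) on D(U)={2,3,4,5} D(V)={4,6,7}: no change
Constraint 3 (Y != Z) on D(Y)={2,3,5} D(Z)={2,3,4,5}: no change
So after all 3 constraints: D(Z) = {2,3,4,5}

Answer: {2,3,4,5}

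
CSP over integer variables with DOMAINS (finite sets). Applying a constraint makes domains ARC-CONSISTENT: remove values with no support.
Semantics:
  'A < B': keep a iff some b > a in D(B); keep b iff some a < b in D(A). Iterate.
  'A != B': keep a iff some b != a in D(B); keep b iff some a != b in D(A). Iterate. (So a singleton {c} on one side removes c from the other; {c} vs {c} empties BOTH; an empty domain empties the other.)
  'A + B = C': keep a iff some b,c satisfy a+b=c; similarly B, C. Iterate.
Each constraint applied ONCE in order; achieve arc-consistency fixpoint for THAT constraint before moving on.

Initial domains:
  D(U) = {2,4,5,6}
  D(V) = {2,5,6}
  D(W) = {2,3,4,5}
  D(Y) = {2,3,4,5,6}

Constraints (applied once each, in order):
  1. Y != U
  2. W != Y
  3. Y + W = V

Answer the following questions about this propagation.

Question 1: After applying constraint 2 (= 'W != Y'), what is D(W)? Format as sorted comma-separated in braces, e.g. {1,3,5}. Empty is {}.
Answer: {2,3,4,5}

Derivation:
Constraint 1 (Y != U) on D(Y)={2,3,4,5,6} D(U)={2,4,5,6}: no change
Constraint 2 (W != Y) on D(W)={2,3,4,5} D(Y)={2,3,4,5,6}: no change
So after constraint 2: D(W) = {2,3,4,5}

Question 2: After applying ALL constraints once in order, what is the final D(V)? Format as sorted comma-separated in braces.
Answer: {5,6}

Derivation:
Constraint 1 (Y != U) on D(Y)={2,3,4,5,6} D(U)={2,4,5,6}: no change
Constraint 2 (W != Y) on D(W)={2,3,4,5} D(Y)={2,3,4,5,6}: no change
Constraint 3 (Y + W = V) on D(Y)={2,3,4,5,6} D(W)={2,3,4,5} D(V)={2,5,6}: Y {2,3,4,5,6}->{2,3,4}; W {2,3,4,5}->{2,3,4}; V {2,5,6}->{5,6}
So after all 3 constraints: D(V) = {5,6}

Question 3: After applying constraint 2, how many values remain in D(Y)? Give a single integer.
Constraint 1 (Y != U) on D(Y)={2,3,4,5,6} D(U)={2,4,5,6}: no change
Constraint 2 (W != Y) on D(W)={2,3,4,5} D(Y)={2,3,4,5,6}: no change
So after constraint 2: D(Y)={2,3,4,5,6}, size = 5

Answer: 5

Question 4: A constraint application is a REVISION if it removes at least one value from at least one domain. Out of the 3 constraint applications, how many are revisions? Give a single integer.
Constraint 1 (Y != U) on D(Y)={2,3,4,5,6} D(U)={2,4,5,6}: no change => not a revision
Constraint 2 (W != Y) on D(W)={2,3,4,5} D(Y)={2,3,4,5,6}: no change => not a revision
Constraint 3 (Y + W = V) on D(Y)={2,3,4,5,6} D(W)={2,3,4,5} D(V)={2,5,6}: Y {2,3,4,5,6}->{2,3,4}; W {2,3,4,5}->{2,3,4}; V {2,5,6}->{5,6} => REVISION
Total revisions = 1

Answer: 1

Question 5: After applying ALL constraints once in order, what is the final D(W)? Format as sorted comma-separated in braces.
Answer: {2,3,4}

Derivation:
Constraint 1 (Y != U) on D(Y)={2,3,4,5,6} D(U)={2,4,5,6}: no change
Constraint 2 (W != Y) on D(W)={2,3,4,5} D(Y)={2,3,4,5,6}: no change
Constraint 3 (Y + W = V) on D(Y)={2,3,4,5,6} D(W)={2,3,4,5} D(V)={2,5,6}: Y {2,3,4,5,6}->{2,3,4}; W {2,3,4,5}->{2,3,4}; V {2,5,6}->{5,6}
So after all 3 constraints: D(W) = {2,3,4}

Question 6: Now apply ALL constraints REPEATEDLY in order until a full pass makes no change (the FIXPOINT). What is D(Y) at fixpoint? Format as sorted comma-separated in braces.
Answer: {2,3,4}

Derivation:
pass 0 (initial): D(Y)={2,3,4,5,6}
pass 1: V {2,5,6}->{5,6}; W {2,3,4,5}->{2,3,4}; Y {2,3,4,5,6}->{2,3,4}
pass 2: no change
Fixpoint after 2 passes: D(Y) = {2,3,4}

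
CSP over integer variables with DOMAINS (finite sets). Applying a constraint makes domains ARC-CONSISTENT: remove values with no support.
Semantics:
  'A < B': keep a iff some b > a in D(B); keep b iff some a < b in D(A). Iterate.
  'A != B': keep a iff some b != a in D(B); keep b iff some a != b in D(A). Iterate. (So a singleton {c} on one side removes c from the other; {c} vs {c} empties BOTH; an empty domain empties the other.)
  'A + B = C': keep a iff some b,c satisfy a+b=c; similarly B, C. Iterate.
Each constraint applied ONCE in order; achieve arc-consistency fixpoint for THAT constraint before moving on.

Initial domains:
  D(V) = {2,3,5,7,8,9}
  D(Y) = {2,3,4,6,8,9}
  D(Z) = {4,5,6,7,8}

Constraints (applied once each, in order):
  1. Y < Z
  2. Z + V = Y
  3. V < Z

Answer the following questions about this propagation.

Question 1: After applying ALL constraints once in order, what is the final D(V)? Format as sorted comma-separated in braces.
Constraint 1 (Y < Z) on D(Y)={2,3,4,6,8,9} D(Z)={4,5,6,7,8}: Y {2,3,4,6,8,9}->{2,3,4,6}
Constraint 2 (Z + V = Y) on D(Z)={4,5,6,7,8} D(V)={2,3,5,7,8,9} D(Y)={2,3,4,6}: Z {4,5,6,7,8}->{4}; V {2,3,5,7,8,9}->{2}; Y {2,3,4,6}->{6}
Constraint 3 (V < Z) on D(V)={2} D(Z)={4}: no change
So after all 3 constraints: D(V) = {2}

Answer: {2}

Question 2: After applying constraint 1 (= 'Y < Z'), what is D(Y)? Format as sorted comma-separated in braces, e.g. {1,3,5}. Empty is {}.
Answer: {2,3,4,6}

Derivation:
Constraint 1 (Y < Z) on D(Y)={2,3,4,6,8,9} D(Z)={4,5,6,7,8}: Y {2,3,4,6,8,9}->{2,3,4,6}
So after constraint 1: D(Y) = {2,3,4,6}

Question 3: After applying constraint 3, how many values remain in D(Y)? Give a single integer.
Answer: 1

Derivation:
Constraint 1 (Y < Z) on D(Y)={2,3,4,6,8,9} D(Z)={4,5,6,7,8}: Y {2,3,4,6,8,9}->{2,3,4,6}
Constraint 2 (Z + V = Y) on D(Z)={4,5,6,7,8} D(V)={2,3,5,7,8,9} D(Y)={2,3,4,6}: Z {4,5,6,7,8}->{4}; V {2,3,5,7,8,9}->{2}; Y {2,3,4,6}->{6}
Constraint 3 (V < Z) on D(V)={2} D(Z)={4}: no change
So after constraint 3: D(Y)={6}, size = 1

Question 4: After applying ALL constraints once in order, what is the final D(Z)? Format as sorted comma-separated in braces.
Constraint 1 (Y < Z) on D(Y)={2,3,4,6,8,9} D(Z)={4,5,6,7,8}: Y {2,3,4,6,8,9}->{2,3,4,6}
Constraint 2 (Z + V = Y) on D(Z)={4,5,6,7,8} D(V)={2,3,5,7,8,9} D(Y)={2,3,4,6}: Z {4,5,6,7,8}->{4}; V {2,3,5,7,8,9}->{2}; Y {2,3,4,6}->{6}
Constraint 3 (V < Z) on D(V)={2} D(Z)={4}: no change
So after all 3 constraints: D(Z) = {4}

Answer: {4}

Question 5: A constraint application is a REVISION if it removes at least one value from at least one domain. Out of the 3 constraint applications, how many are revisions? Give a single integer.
Answer: 2

Derivation:
Constraint 1 (Y < Z) on D(Y)={2,3,4,6,8,9} D(Z)={4,5,6,7,8}: Y {2,3,4,6,8,9}->{2,3,4,6} => REVISION
Constraint 2 (Z + V = Y) on D(Z)={4,5,6,7,8} D(V)={2,3,5,7,8,9} D(Y)={2,3,4,6}: Z {4,5,6,7,8}->{4}; V {2,3,5,7,8,9}->{2}; Y {2,3,4,6}->{6} => REVISION
Constraint 3 (V < Z) on D(V)={2} D(Z)={4}: no change => not a revision
Total revisions = 2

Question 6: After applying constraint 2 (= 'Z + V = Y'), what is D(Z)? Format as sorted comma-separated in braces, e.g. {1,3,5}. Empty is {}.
Answer: {4}

Derivation:
Constraint 1 (Y < Z) on D(Y)={2,3,4,6,8,9} D(Z)={4,5,6,7,8}: Y {2,3,4,6,8,9}->{2,3,4,6}
Constraint 2 (Z + V = Y) on D(Z)={4,5,6,7,8} D(V)={2,3,5,7,8,9} D(Y)={2,3,4,6}: Z {4,5,6,7,8}->{4}; V {2,3,5,7,8,9}->{2}; Y {2,3,4,6}->{6}
So after constraint 2: D(Z) = {4}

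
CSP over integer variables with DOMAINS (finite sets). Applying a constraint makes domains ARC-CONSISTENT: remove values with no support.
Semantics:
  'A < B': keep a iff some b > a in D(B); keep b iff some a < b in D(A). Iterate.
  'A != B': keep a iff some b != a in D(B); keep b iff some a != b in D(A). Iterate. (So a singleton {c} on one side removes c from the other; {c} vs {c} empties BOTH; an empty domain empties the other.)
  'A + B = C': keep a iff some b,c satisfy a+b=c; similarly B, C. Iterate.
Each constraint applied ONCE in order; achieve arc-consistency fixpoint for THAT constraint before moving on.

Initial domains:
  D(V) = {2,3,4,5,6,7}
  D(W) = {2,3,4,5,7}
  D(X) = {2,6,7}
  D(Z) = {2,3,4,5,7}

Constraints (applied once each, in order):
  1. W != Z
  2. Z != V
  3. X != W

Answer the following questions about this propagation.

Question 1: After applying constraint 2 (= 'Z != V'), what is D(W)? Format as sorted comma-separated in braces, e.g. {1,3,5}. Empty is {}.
Constraint 1 (W != Z) on D(W)={2,3,4,5,7} D(Z)={2,3,4,5,7}: no change
Constraint 2 (Z != V) on D(Z)={2,3,4,5,7} D(V)={2,3,4,5,6,7}: no change
So after constraint 2: D(W) = {2,3,4,5,7}

Answer: {2,3,4,5,7}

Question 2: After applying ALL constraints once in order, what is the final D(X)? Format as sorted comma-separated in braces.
Answer: {2,6,7}

Derivation:
Constraint 1 (W != Z) on D(W)={2,3,4,5,7} D(Z)={2,3,4,5,7}: no change
Constraint 2 (Z != V) on D(Z)={2,3,4,5,7} D(V)={2,3,4,5,6,7}: no change
Constraint 3 (X != W) on D(X)={2,6,7} D(W)={2,3,4,5,7}: no change
So after all 3 constraints: D(X) = {2,6,7}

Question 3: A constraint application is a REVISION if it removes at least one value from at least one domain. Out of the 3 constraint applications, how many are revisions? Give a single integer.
Answer: 0

Derivation:
Constraint 1 (W != Z) on D(W)={2,3,4,5,7} D(Z)={2,3,4,5,7}: no change => not a revision
Constraint 2 (Z != V) on D(Z)={2,3,4,5,7} D(V)={2,3,4,5,6,7}: no change => not a revision
Constraint 3 (X != W) on D(X)={2,6,7} D(W)={2,3,4,5,7}: no change => not a revision
Total revisions = 0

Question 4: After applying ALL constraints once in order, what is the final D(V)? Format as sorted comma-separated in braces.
Constraint 1 (W != Z) on D(W)={2,3,4,5,7} D(Z)={2,3,4,5,7}: no change
Constraint 2 (Z != V) on D(Z)={2,3,4,5,7} D(V)={2,3,4,5,6,7}: no change
Constraint 3 (X != W) on D(X)={2,6,7} D(W)={2,3,4,5,7}: no change
So after all 3 constraints: D(V) = {2,3,4,5,6,7}

Answer: {2,3,4,5,6,7}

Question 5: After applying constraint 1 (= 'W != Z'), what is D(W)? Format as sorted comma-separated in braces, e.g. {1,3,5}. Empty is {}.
Constraint 1 (W != Z) on D(W)={2,3,4,5,7} D(Z)={2,3,4,5,7}: no change
So after constraint 1: D(W) = {2,3,4,5,7}

Answer: {2,3,4,5,7}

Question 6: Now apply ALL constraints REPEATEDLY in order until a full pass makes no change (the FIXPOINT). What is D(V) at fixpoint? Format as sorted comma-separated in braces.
pass 0 (initial): D(V)={2,3,4,5,6,7}
pass 1: no change
Fixpoint after 1 passes: D(V) = {2,3,4,5,6,7}

Answer: {2,3,4,5,6,7}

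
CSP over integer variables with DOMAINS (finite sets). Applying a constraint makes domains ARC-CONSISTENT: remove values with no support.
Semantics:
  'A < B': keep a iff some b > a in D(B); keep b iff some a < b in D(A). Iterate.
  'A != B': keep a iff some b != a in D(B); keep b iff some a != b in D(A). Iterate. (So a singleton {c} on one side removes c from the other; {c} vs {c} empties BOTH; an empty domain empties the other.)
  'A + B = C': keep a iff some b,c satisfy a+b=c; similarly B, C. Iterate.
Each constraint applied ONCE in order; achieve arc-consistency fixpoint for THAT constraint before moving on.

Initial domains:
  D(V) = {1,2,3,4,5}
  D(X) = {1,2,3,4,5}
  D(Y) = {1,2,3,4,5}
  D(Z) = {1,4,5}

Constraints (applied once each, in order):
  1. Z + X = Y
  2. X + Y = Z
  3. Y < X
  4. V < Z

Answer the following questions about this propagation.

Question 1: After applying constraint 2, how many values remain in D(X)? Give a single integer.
Constraint 1 (Z + X = Y) on D(Z)={1,4,5} D(X)={1,2,3,4,5} D(Y)={1,2,3,4,5}: Z {1,4,5}->{1,4}; X {1,2,3,4,5}->{1,2,3,4}; Y {1,2,3,4,5}->{2,3,4,5}
Constraint 2 (X + Y = Z) on D(X)={1,2,3,4} D(Y)={2,3,4,5} D(Z)={1,4}: X {1,2,3,4}->{1,2}; Y {2,3,4,5}->{2,3}; Z {1,4}->{4}
So after constraint 2: D(X)={1,2}, size = 2

Answer: 2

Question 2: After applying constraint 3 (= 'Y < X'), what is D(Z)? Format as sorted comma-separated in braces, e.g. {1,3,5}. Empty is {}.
Answer: {4}

Derivation:
Constraint 1 (Z + X = Y) on D(Z)={1,4,5} D(X)={1,2,3,4,5} D(Y)={1,2,3,4,5}: Z {1,4,5}->{1,4}; X {1,2,3,4,5}->{1,2,3,4}; Y {1,2,3,4,5}->{2,3,4,5}
Constraint 2 (X + Y = Z) on D(X)={1,2,3,4} D(Y)={2,3,4,5} D(Z)={1,4}: X {1,2,3,4}->{1,2}; Y {2,3,4,5}->{2,3}; Z {1,4}->{4}
Constraint 3 (Y < X) on D(Y)={2,3} D(X)={1,2}: Y {2,3}->{}; X {1,2}->{}
So after constraint 3: D(Z) = {4}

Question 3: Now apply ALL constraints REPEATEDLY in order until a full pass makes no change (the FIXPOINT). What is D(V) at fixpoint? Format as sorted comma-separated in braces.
Answer: {}

Derivation:
pass 0 (initial): D(V)={1,2,3,4,5}
pass 1: V {1,2,3,4,5}->{1,2,3}; X {1,2,3,4,5}->{}; Y {1,2,3,4,5}->{}; Z {1,4,5}->{4}
pass 2: V {1,2,3}->{}; Z {4}->{}
pass 3: no change
Fixpoint after 3 passes: D(V) = {}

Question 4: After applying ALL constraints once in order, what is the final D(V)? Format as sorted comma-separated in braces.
Answer: {1,2,3}

Derivation:
Constraint 1 (Z + X = Y) on D(Z)={1,4,5} D(X)={1,2,3,4,5} D(Y)={1,2,3,4,5}: Z {1,4,5}->{1,4}; X {1,2,3,4,5}->{1,2,3,4}; Y {1,2,3,4,5}->{2,3,4,5}
Constraint 2 (X + Y = Z) on D(X)={1,2,3,4} D(Y)={2,3,4,5} D(Z)={1,4}: X {1,2,3,4}->{1,2}; Y {2,3,4,5}->{2,3}; Z {1,4}->{4}
Constraint 3 (Y < X) on D(Y)={2,3} D(X)={1,2}: Y {2,3}->{}; X {1,2}->{}
Constraint 4 (V < Z) on D(V)={1,2,3,4,5} D(Z)={4}: V {1,2,3,4,5}->{1,2,3}
So after all 4 constraints: D(V) = {1,2,3}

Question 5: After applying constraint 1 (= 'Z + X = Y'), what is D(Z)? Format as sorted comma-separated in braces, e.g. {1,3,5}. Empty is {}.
Answer: {1,4}

Derivation:
Constraint 1 (Z + X = Y) on D(Z)={1,4,5} D(X)={1,2,3,4,5} D(Y)={1,2,3,4,5}: Z {1,4,5}->{1,4}; X {1,2,3,4,5}->{1,2,3,4}; Y {1,2,3,4,5}->{2,3,4,5}
So after constraint 1: D(Z) = {1,4}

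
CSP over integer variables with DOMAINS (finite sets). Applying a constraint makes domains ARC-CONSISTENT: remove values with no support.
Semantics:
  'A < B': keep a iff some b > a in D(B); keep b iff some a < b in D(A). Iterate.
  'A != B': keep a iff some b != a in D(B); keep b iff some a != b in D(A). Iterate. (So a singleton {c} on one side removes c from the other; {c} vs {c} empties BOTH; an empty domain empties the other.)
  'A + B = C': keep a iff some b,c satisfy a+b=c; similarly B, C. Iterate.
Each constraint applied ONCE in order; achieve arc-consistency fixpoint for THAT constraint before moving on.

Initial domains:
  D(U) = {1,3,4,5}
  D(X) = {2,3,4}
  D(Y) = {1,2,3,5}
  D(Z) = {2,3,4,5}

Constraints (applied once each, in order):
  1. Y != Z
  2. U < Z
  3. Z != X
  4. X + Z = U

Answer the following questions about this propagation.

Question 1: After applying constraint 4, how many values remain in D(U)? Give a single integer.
Constraint 1 (Y != Z) on D(Y)={1,2,3,5} D(Z)={2,3,4,5}: no change
Constraint 2 (U < Z) on D(U)={1,3,4,5} D(Z)={2,3,4,5}: U {1,3,4,5}->{1,3,4}
Constraint 3 (Z != X) on D(Z)={2,3,4,5} D(X)={2,3,4}: no change
Constraint 4 (X + Z = U) on D(X)={2,3,4} D(Z)={2,3,4,5} D(U)={1,3,4}: X {2,3,4}->{2}; Z {2,3,4,5}->{2}; U {1,3,4}->{4}
So after constraint 4: D(U)={4}, size = 1

Answer: 1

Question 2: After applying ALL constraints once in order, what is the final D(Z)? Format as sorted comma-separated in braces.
Answer: {2}

Derivation:
Constraint 1 (Y != Z) on D(Y)={1,2,3,5} D(Z)={2,3,4,5}: no change
Constraint 2 (U < Z) on D(U)={1,3,4,5} D(Z)={2,3,4,5}: U {1,3,4,5}->{1,3,4}
Constraint 3 (Z != X) on D(Z)={2,3,4,5} D(X)={2,3,4}: no change
Constraint 4 (X + Z = U) on D(X)={2,3,4} D(Z)={2,3,4,5} D(U)={1,3,4}: X {2,3,4}->{2}; Z {2,3,4,5}->{2}; U {1,3,4}->{4}
So after all 4 constraints: D(Z) = {2}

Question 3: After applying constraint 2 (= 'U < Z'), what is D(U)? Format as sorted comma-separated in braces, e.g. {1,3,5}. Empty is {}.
Answer: {1,3,4}

Derivation:
Constraint 1 (Y != Z) on D(Y)={1,2,3,5} D(Z)={2,3,4,5}: no change
Constraint 2 (U < Z) on D(U)={1,3,4,5} D(Z)={2,3,4,5}: U {1,3,4,5}->{1,3,4}
So after constraint 2: D(U) = {1,3,4}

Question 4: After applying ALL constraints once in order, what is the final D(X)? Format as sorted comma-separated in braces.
Constraint 1 (Y != Z) on D(Y)={1,2,3,5} D(Z)={2,3,4,5}: no change
Constraint 2 (U < Z) on D(U)={1,3,4,5} D(Z)={2,3,4,5}: U {1,3,4,5}->{1,3,4}
Constraint 3 (Z != X) on D(Z)={2,3,4,5} D(X)={2,3,4}: no change
Constraint 4 (X + Z = U) on D(X)={2,3,4} D(Z)={2,3,4,5} D(U)={1,3,4}: X {2,3,4}->{2}; Z {2,3,4,5}->{2}; U {1,3,4}->{4}
So after all 4 constraints: D(X) = {2}

Answer: {2}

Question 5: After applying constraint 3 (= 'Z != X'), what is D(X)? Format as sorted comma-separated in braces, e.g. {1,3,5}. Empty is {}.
Answer: {2,3,4}

Derivation:
Constraint 1 (Y != Z) on D(Y)={1,2,3,5} D(Z)={2,3,4,5}: no change
Constraint 2 (U < Z) on D(U)={1,3,4,5} D(Z)={2,3,4,5}: U {1,3,4,5}->{1,3,4}
Constraint 3 (Z != X) on D(Z)={2,3,4,5} D(X)={2,3,4}: no change
So after constraint 3: D(X) = {2,3,4}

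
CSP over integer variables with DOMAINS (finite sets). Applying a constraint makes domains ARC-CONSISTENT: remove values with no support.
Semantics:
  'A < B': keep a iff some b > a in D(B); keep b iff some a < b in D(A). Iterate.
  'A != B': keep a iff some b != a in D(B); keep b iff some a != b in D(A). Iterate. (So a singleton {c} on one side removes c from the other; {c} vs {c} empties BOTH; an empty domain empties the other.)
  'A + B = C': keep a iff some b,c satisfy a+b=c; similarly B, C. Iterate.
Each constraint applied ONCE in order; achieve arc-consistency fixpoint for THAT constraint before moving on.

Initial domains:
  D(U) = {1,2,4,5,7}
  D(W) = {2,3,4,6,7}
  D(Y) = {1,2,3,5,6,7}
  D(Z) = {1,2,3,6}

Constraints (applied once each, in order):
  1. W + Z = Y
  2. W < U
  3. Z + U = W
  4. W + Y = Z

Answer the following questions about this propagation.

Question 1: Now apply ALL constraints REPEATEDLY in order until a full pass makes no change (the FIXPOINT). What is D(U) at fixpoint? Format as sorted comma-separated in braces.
Answer: {}

Derivation:
pass 0 (initial): D(U)={1,2,4,5,7}
pass 1: U {1,2,4,5,7}->{4,5}; W {2,3,4,6,7}->{}; Y {1,2,3,5,6,7}->{}; Z {1,2,3,6}->{}
pass 2: U {4,5}->{}
pass 3: no change
Fixpoint after 3 passes: D(U) = {}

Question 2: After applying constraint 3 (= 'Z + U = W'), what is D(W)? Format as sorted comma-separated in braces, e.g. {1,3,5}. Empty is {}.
Answer: {6}

Derivation:
Constraint 1 (W + Z = Y) on D(W)={2,3,4,6,7} D(Z)={1,2,3,6} D(Y)={1,2,3,5,6,7}: W {2,3,4,6,7}->{2,3,4,6}; Z {1,2,3,6}->{1,2,3}; Y {1,2,3,5,6,7}->{3,5,6,7}
Constraint 2 (W < U) on D(W)={2,3,4,6} D(U)={1,2,4,5,7}: U {1,2,4,5,7}->{4,5,7}
Constraint 3 (Z + U = W) on D(Z)={1,2,3} D(U)={4,5,7} D(W)={2,3,4,6}: Z {1,2,3}->{1,2}; U {4,5,7}->{4,5}; W {2,3,4,6}->{6}
So after constraint 3: D(W) = {6}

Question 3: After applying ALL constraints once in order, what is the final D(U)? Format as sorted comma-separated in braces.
Answer: {4,5}

Derivation:
Constraint 1 (W + Z = Y) on D(W)={2,3,4,6,7} D(Z)={1,2,3,6} D(Y)={1,2,3,5,6,7}: W {2,3,4,6,7}->{2,3,4,6}; Z {1,2,3,6}->{1,2,3}; Y {1,2,3,5,6,7}->{3,5,6,7}
Constraint 2 (W < U) on D(W)={2,3,4,6} D(U)={1,2,4,5,7}: U {1,2,4,5,7}->{4,5,7}
Constraint 3 (Z + U = W) on D(Z)={1,2,3} D(U)={4,5,7} D(W)={2,3,4,6}: Z {1,2,3}->{1,2}; U {4,5,7}->{4,5}; W {2,3,4,6}->{6}
Constraint 4 (W + Y = Z) on D(W)={6} D(Y)={3,5,6,7} D(Z)={1,2}: W {6}->{}; Y {3,5,6,7}->{}; Z {1,2}->{}
So after all 4 constraints: D(U) = {4,5}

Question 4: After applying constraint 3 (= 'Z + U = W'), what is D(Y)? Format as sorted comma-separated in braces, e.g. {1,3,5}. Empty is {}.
Constraint 1 (W + Z = Y) on D(W)={2,3,4,6,7} D(Z)={1,2,3,6} D(Y)={1,2,3,5,6,7}: W {2,3,4,6,7}->{2,3,4,6}; Z {1,2,3,6}->{1,2,3}; Y {1,2,3,5,6,7}->{3,5,6,7}
Constraint 2 (W < U) on D(W)={2,3,4,6} D(U)={1,2,4,5,7}: U {1,2,4,5,7}->{4,5,7}
Constraint 3 (Z + U = W) on D(Z)={1,2,3} D(U)={4,5,7} D(W)={2,3,4,6}: Z {1,2,3}->{1,2}; U {4,5,7}->{4,5}; W {2,3,4,6}->{6}
So after constraint 3: D(Y) = {3,5,6,7}

Answer: {3,5,6,7}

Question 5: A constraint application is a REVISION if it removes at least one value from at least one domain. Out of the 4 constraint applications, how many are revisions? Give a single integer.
Constraint 1 (W + Z = Y) on D(W)={2,3,4,6,7} D(Z)={1,2,3,6} D(Y)={1,2,3,5,6,7}: W {2,3,4,6,7}->{2,3,4,6}; Z {1,2,3,6}->{1,2,3}; Y {1,2,3,5,6,7}->{3,5,6,7} => REVISION
Constraint 2 (W < U) on D(W)={2,3,4,6} D(U)={1,2,4,5,7}: U {1,2,4,5,7}->{4,5,7} => REVISION
Constraint 3 (Z + U = W) on D(Z)={1,2,3} D(U)={4,5,7} D(W)={2,3,4,6}: Z {1,2,3}->{1,2}; U {4,5,7}->{4,5}; W {2,3,4,6}->{6} => REVISION
Constraint 4 (W + Y = Z) on D(W)={6} D(Y)={3,5,6,7} D(Z)={1,2}: W {6}->{}; Y {3,5,6,7}->{}; Z {1,2}->{} => REVISION
Total revisions = 4

Answer: 4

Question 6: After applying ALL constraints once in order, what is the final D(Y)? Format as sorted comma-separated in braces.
Answer: {}

Derivation:
Constraint 1 (W + Z = Y) on D(W)={2,3,4,6,7} D(Z)={1,2,3,6} D(Y)={1,2,3,5,6,7}: W {2,3,4,6,7}->{2,3,4,6}; Z {1,2,3,6}->{1,2,3}; Y {1,2,3,5,6,7}->{3,5,6,7}
Constraint 2 (W < U) on D(W)={2,3,4,6} D(U)={1,2,4,5,7}: U {1,2,4,5,7}->{4,5,7}
Constraint 3 (Z + U = W) on D(Z)={1,2,3} D(U)={4,5,7} D(W)={2,3,4,6}: Z {1,2,3}->{1,2}; U {4,5,7}->{4,5}; W {2,3,4,6}->{6}
Constraint 4 (W + Y = Z) on D(W)={6} D(Y)={3,5,6,7} D(Z)={1,2}: W {6}->{}; Y {3,5,6,7}->{}; Z {1,2}->{}
So after all 4 constraints: D(Y) = {}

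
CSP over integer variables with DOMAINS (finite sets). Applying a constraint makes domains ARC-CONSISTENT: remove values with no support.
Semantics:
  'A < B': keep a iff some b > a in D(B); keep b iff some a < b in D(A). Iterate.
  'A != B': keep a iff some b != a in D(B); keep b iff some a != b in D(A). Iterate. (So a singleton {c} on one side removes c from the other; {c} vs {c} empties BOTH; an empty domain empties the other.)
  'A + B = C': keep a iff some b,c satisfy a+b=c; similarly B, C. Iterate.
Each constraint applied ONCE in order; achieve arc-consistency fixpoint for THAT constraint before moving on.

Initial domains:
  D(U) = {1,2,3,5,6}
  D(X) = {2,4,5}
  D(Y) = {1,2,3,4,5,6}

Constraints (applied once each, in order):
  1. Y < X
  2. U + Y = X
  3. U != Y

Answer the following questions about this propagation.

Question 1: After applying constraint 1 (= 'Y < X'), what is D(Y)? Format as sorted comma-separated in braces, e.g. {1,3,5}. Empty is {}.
Answer: {1,2,3,4}

Derivation:
Constraint 1 (Y < X) on D(Y)={1,2,3,4,5,6} D(X)={2,4,5}: Y {1,2,3,4,5,6}->{1,2,3,4}
So after constraint 1: D(Y) = {1,2,3,4}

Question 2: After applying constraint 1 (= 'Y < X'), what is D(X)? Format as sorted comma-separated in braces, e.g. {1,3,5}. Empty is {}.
Constraint 1 (Y < X) on D(Y)={1,2,3,4,5,6} D(X)={2,4,5}: Y {1,2,3,4,5,6}->{1,2,3,4}
So after constraint 1: D(X) = {2,4,5}

Answer: {2,4,5}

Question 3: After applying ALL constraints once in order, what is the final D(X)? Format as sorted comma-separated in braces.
Answer: {2,4,5}

Derivation:
Constraint 1 (Y < X) on D(Y)={1,2,3,4,5,6} D(X)={2,4,5}: Y {1,2,3,4,5,6}->{1,2,3,4}
Constraint 2 (U + Y = X) on D(U)={1,2,3,5,6} D(Y)={1,2,3,4} D(X)={2,4,5}: U {1,2,3,5,6}->{1,2,3}
Constraint 3 (U != Y) on D(U)={1,2,3} D(Y)={1,2,3,4}: no change
So after all 3 constraints: D(X) = {2,4,5}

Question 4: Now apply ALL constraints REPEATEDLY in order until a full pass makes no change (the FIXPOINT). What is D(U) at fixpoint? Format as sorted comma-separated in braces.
pass 0 (initial): D(U)={1,2,3,5,6}
pass 1: U {1,2,3,5,6}->{1,2,3}; Y {1,2,3,4,5,6}->{1,2,3,4}
pass 2: no change
Fixpoint after 2 passes: D(U) = {1,2,3}

Answer: {1,2,3}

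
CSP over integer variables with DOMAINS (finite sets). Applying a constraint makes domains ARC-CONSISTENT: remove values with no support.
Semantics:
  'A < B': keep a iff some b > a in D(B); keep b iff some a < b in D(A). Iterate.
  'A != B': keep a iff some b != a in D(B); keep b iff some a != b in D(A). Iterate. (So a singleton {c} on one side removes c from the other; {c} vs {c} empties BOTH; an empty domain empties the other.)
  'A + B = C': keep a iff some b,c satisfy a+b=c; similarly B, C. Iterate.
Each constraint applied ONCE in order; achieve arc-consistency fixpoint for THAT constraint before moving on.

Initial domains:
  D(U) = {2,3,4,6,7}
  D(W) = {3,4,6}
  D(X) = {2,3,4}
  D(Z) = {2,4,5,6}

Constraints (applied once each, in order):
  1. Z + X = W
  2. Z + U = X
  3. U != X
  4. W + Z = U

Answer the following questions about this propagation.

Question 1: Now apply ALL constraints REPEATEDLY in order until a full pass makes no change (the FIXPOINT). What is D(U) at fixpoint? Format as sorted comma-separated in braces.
pass 0 (initial): D(U)={2,3,4,6,7}
pass 1: U {2,3,4,6,7}->{}; W {3,4,6}->{}; X {2,3,4}->{4}; Z {2,4,5,6}->{}
pass 2: X {4}->{}
pass 3: no change
Fixpoint after 3 passes: D(U) = {}

Answer: {}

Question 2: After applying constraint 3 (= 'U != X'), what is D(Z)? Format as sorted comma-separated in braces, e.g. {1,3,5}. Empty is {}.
Answer: {2}

Derivation:
Constraint 1 (Z + X = W) on D(Z)={2,4,5,6} D(X)={2,3,4} D(W)={3,4,6}: Z {2,4,5,6}->{2,4}; X {2,3,4}->{2,4}; W {3,4,6}->{4,6}
Constraint 2 (Z + U = X) on D(Z)={2,4} D(U)={2,3,4,6,7} D(X)={2,4}: Z {2,4}->{2}; U {2,3,4,6,7}->{2}; X {2,4}->{4}
Constraint 3 (U != X) on D(U)={2} D(X)={4}: no change
So after constraint 3: D(Z) = {2}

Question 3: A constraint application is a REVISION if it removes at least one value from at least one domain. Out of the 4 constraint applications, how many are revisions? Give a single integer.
Answer: 3

Derivation:
Constraint 1 (Z + X = W) on D(Z)={2,4,5,6} D(X)={2,3,4} D(W)={3,4,6}: Z {2,4,5,6}->{2,4}; X {2,3,4}->{2,4}; W {3,4,6}->{4,6} => REVISION
Constraint 2 (Z + U = X) on D(Z)={2,4} D(U)={2,3,4,6,7} D(X)={2,4}: Z {2,4}->{2}; U {2,3,4,6,7}->{2}; X {2,4}->{4} => REVISION
Constraint 3 (U != X) on D(U)={2} D(X)={4}: no change => not a revision
Constraint 4 (W + Z = U) on D(W)={4,6} D(Z)={2} D(U)={2}: W {4,6}->{}; Z {2}->{}; U {2}->{} => REVISION
Total revisions = 3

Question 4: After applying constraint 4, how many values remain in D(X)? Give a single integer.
Constraint 1 (Z + X = W) on D(Z)={2,4,5,6} D(X)={2,3,4} D(W)={3,4,6}: Z {2,4,5,6}->{2,4}; X {2,3,4}->{2,4}; W {3,4,6}->{4,6}
Constraint 2 (Z + U = X) on D(Z)={2,4} D(U)={2,3,4,6,7} D(X)={2,4}: Z {2,4}->{2}; U {2,3,4,6,7}->{2}; X {2,4}->{4}
Constraint 3 (U != X) on D(U)={2} D(X)={4}: no change
Constraint 4 (W + Z = U) on D(W)={4,6} D(Z)={2} D(U)={2}: W {4,6}->{}; Z {2}->{}; U {2}->{}
So after constraint 4: D(X)={4}, size = 1

Answer: 1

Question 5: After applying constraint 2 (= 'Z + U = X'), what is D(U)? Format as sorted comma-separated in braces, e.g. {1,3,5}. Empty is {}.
Constraint 1 (Z + X = W) on D(Z)={2,4,5,6} D(X)={2,3,4} D(W)={3,4,6}: Z {2,4,5,6}->{2,4}; X {2,3,4}->{2,4}; W {3,4,6}->{4,6}
Constraint 2 (Z + U = X) on D(Z)={2,4} D(U)={2,3,4,6,7} D(X)={2,4}: Z {2,4}->{2}; U {2,3,4,6,7}->{2}; X {2,4}->{4}
So after constraint 2: D(U) = {2}

Answer: {2}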